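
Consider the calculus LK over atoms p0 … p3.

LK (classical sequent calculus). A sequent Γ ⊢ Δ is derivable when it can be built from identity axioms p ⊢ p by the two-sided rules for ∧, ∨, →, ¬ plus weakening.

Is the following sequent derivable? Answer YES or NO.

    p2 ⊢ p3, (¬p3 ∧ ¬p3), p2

Proof tree:
[WL] p2 ⊢ p3, (¬p3 ∧ ¬p3), p2
  [WR]  ⊢ p3, (¬p3 ∧ ¬p3), p2
    [∧R]  ⊢ p3, (¬p3 ∧ ¬p3)
      [¬R]  ⊢ p3, ¬p3
        [Ax] p3 ⊢ p3
      [¬R]  ⊢ p3, ¬p3
        [Ax] p3 ⊢ p3

Result: YES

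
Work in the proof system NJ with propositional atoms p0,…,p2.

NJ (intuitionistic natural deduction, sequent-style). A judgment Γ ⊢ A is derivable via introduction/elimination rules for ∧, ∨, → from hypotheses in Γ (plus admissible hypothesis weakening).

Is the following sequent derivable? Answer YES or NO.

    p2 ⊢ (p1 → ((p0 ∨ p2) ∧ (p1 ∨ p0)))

Proof tree:
[→I] p2 ⊢ (p1 → ((p0 ∨ p2) ∧ (p1 ∨ p0)))
  [∧I] p1, p2 ⊢ ((p0 ∨ p2) ∧ (p1 ∨ p0))
    [∨I₂] p2 ⊢ (p0 ∨ p2)
      [Ax] p2 ⊢ p2
    [∨I₁] p1 ⊢ (p1 ∨ p0)
      [Ax] p1 ⊢ p1

Result: YES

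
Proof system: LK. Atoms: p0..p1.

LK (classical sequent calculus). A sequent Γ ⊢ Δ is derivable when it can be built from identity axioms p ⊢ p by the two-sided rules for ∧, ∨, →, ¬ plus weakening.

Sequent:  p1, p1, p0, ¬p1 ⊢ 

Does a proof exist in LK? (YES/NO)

Proof tree:
[¬L] p1, p1, p0, ¬p1 ⊢ 
  [WL] p1, p1, p0 ⊢ p1
    [WL] p1, p1 ⊢ p1
      [Ax] p1 ⊢ p1

Result: YES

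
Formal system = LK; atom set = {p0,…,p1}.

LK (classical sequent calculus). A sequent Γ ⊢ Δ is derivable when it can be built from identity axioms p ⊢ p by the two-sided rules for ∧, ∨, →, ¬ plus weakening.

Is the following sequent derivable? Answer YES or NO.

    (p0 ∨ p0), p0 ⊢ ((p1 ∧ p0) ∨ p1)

Search for a countermodel by truth-table:
  v=00: Γ:[(p0 ∨ p0)=F, p0=F] Δ:[((p1 ∧ p0) ∨ p1)=F] refutes=False
  v=01: Γ:[(p0 ∨ p0)=F, p0=F] Δ:[((p1 ∧ p0) ∨ p1)=T] refutes=False
  v=10: Γ:[(p0 ∨ p0)=T, p0=T] Δ:[((p1 ∧ p0) ∨ p1)=F] refutes=True  ← countermodel

Result: NO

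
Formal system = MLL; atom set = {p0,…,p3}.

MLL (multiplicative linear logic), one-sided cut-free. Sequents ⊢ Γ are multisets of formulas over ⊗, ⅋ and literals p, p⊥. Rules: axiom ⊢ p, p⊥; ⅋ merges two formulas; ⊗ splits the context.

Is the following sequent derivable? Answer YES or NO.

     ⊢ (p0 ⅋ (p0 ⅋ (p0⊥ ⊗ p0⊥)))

Derivation (root first):
[⅋]  ⊢ (p0 ⅋ (p0 ⅋ (p0⊥ ⊗ p0⊥)))
  [⅋]  ⊢ p0, (p0 ⅋ (p0⊥ ⊗ p0⊥))
    [⊗]  ⊢ p0, p0, (p0⊥ ⊗ p0⊥)
      [Ax]  ⊢ p0, p0⊥
      [Ax]  ⊢ p0, p0⊥

Result: YES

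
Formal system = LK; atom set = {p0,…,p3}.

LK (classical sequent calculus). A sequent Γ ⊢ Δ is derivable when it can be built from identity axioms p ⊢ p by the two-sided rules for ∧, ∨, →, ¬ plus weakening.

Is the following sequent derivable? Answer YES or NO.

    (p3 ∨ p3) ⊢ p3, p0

Derivation trace:
[WR] (p3 ∨ p3) ⊢ p3, p0
  [∨L] (p3 ∨ p3) ⊢ p3
    [Ax] p3 ⊢ p3
    [Ax] p3 ⊢ p3

Result: YES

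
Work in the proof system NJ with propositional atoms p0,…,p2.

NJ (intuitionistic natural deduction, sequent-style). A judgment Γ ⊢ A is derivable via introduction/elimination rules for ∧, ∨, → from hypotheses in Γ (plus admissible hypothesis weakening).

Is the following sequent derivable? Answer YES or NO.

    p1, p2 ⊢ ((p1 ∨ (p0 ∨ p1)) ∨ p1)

Proof tree:
[∨I₁] p1, p2 ⊢ ((p1 ∨ (p0 ∨ p1)) ∨ p1)
  [Wk] p1, p2 ⊢ (p1 ∨ (p0 ∨ p1))
    [∨I₂] p1 ⊢ (p1 ∨ (p0 ∨ p1))
      [∨I₂] p1 ⊢ (p0 ∨ p1)
        [Ax] p1 ⊢ p1

Result: YES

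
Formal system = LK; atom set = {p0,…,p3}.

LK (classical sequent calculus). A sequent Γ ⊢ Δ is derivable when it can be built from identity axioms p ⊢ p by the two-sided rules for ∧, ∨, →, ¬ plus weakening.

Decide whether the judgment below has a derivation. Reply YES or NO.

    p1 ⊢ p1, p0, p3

Proof tree:
[WR] p1 ⊢ p1, p0, p3
  [WR] p1 ⊢ p1, p0
    [Ax] p1 ⊢ p1

Result: YES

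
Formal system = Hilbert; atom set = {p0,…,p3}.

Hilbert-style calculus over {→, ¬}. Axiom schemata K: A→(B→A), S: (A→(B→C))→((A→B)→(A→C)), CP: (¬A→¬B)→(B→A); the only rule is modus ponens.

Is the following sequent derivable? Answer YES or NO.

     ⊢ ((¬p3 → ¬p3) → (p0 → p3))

Search for a countermodel by truth-table:
  v=0000: Γ:[] Δ:[((¬p3 → ¬p3) → (p0 → p3))=T] refutes=False
  v=0001: Γ:[] Δ:[((¬p3 → ¬p3) → (p0 → p3))=T] refutes=False
  v=0010: Γ:[] Δ:[((¬p3 → ¬p3) → (p0 → p3))=T] refutes=False
  v=0011: Γ:[] Δ:[((¬p3 → ¬p3) → (p0 → p3))=T] refutes=False
  v=0100: Γ:[] Δ:[((¬p3 → ¬p3) → (p0 → p3))=T] refutes=False
  v=0101: Γ:[] Δ:[((¬p3 → ¬p3) → (p0 → p3))=T] refutes=False
  v=0110: Γ:[] Δ:[((¬p3 → ¬p3) → (p0 → p3))=T] refutes=False
  v=0111: Γ:[] Δ:[((¬p3 → ¬p3) → (p0 → p3))=T] refutes=False
  v=1000: Γ:[] Δ:[((¬p3 → ¬p3) → (p0 → p3))=F] refutes=True  ← countermodel

Result: NO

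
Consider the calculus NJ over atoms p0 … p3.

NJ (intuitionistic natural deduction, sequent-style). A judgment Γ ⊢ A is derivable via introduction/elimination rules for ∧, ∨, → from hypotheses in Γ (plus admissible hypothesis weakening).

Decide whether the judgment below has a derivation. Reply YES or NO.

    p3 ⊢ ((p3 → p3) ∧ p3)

Proof tree:
[∧I] p3 ⊢ ((p3 → p3) ∧ p3)
  [→I]  ⊢ (p3 → p3)
    [Ax] p3 ⊢ p3
  [Ax] p3 ⊢ p3

Result: YES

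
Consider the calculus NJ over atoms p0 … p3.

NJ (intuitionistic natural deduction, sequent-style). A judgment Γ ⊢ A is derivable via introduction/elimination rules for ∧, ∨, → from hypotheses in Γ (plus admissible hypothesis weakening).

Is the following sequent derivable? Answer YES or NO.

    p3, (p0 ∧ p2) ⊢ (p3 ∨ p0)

Derivation (root first):
[→E] p3, (p0 ∧ p2) ⊢ (p3 ∨ p0)
  [→I] (p0 ∧ p2) ⊢ (p3 → (p3 ∨ p0))
    [Wk] p3, (p0 ∧ p2) ⊢ (p3 ∨ p0)
      [∨I₁] p3 ⊢ (p3 ∨ p0)
        [Ax] p3 ⊢ p3
  [Ax] p3 ⊢ p3

Result: YES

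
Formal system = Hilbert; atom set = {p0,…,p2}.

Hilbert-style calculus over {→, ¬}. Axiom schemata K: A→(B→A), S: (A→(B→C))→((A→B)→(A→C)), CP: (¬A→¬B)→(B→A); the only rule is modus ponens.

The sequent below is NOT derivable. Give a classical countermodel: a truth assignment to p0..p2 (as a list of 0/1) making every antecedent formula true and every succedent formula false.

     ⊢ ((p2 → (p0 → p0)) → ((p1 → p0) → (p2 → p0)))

Enumerate valuations to refute Γ ⊢ Δ:
  v=000: Γ:[] Δ:[((p2 → (p0 → p0)) → ((p1 → p0) → (p2 → p0)))=T] refutes=False
  v=001: Γ:[] Δ:[((p2 → (p0 → p0)) → ((p1 → p0) → (p2 → p0)))=F] refutes=True  ← countermodel

Result: [0, 0, 1]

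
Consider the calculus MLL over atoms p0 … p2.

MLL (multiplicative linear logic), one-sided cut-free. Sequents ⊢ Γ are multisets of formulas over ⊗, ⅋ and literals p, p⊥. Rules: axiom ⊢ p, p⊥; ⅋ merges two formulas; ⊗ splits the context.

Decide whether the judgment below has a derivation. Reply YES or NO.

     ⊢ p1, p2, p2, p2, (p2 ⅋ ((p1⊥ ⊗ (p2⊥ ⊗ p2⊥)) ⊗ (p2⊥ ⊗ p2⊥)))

Derivation trace:
[⅋]  ⊢ p1, p2, p2, p2, (p2 ⅋ ((p1⊥ ⊗ (p2⊥ ⊗ p2⊥)) ⊗ (p2⊥ ⊗ p2⊥)))
  [⊗]  ⊢ p1, p2, p2, p2, p2, ((p1⊥ ⊗ (p2⊥ ⊗ p2⊥)) ⊗ (p2⊥ ⊗ p2⊥))
    [⊗]  ⊢ p1, p2, p2, (p1⊥ ⊗ (p2⊥ ⊗ p2⊥))
      [Ax]  ⊢ p1, p1⊥
      [⊗]  ⊢ p2, p2, (p2⊥ ⊗ p2⊥)
        [Ax]  ⊢ p2, p2⊥
        [Ax]  ⊢ p2, p2⊥
    [⊗]  ⊢ p2, p2, (p2⊥ ⊗ p2⊥)
      [Ax]  ⊢ p2, p2⊥
      [Ax]  ⊢ p2, p2⊥

Result: YES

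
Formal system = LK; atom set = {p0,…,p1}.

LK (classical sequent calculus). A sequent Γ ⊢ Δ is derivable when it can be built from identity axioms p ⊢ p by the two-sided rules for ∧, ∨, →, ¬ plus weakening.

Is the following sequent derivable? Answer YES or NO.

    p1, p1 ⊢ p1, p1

Derivation trace:
[WR] p1, p1 ⊢ p1, p1
  [WL] p1, p1 ⊢ p1
    [Ax] p1 ⊢ p1

Result: YES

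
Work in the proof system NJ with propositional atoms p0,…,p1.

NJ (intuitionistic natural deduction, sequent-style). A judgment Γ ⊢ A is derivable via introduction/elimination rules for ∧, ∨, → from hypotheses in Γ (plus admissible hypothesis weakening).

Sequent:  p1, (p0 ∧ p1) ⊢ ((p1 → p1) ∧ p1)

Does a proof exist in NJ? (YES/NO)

Derivation (root first):
[∧I] p1, (p0 ∧ p1) ⊢ ((p1 → p1) ∧ p1)
  [Wk] (p0 ∧ p1) ⊢ (p1 → p1)
    [→I]  ⊢ (p1 → p1)
      [Ax] p1 ⊢ p1
  [Ax] p1 ⊢ p1

Result: YES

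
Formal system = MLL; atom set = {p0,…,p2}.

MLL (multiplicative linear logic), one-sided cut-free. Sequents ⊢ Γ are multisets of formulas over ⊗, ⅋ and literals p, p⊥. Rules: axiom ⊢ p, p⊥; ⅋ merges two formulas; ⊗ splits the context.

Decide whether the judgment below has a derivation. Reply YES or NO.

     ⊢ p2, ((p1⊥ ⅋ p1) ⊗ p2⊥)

Derivation trace:
[⊗]  ⊢ p2, ((p1⊥ ⅋ p1) ⊗ p2⊥)
  [⅋]  ⊢ (p1⊥ ⅋ p1)
    [Ax]  ⊢ p1, p1⊥
  [Ax]  ⊢ p2, p2⊥

Result: YES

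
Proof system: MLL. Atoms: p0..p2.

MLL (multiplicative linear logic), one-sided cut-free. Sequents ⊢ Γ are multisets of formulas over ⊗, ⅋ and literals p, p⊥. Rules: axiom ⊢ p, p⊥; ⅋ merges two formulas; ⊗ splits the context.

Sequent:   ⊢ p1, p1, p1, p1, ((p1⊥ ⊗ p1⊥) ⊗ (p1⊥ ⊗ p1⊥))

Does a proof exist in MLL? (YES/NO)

Derivation (root first):
[⊗]  ⊢ p1, p1, p1, p1, ((p1⊥ ⊗ p1⊥) ⊗ (p1⊥ ⊗ p1⊥))
  [⊗]  ⊢ p1, p1, (p1⊥ ⊗ p1⊥)
    [Ax]  ⊢ p1, p1⊥
    [Ax]  ⊢ p1, p1⊥
  [⊗]  ⊢ p1, p1, (p1⊥ ⊗ p1⊥)
    [Ax]  ⊢ p1, p1⊥
    [Ax]  ⊢ p1, p1⊥

Result: YES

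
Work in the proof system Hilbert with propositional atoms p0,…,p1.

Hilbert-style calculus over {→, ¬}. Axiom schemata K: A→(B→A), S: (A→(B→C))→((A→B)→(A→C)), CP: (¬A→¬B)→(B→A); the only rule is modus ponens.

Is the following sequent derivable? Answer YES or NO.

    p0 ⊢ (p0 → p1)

Search for a countermodel by truth-table:
  v=00: Γ:[p0=F] Δ:[(p0 → p1)=T] refutes=False
  v=01: Γ:[p0=F] Δ:[(p0 → p1)=T] refutes=False
  v=10: Γ:[p0=T] Δ:[(p0 → p1)=F] refutes=True  ← countermodel

Result: NO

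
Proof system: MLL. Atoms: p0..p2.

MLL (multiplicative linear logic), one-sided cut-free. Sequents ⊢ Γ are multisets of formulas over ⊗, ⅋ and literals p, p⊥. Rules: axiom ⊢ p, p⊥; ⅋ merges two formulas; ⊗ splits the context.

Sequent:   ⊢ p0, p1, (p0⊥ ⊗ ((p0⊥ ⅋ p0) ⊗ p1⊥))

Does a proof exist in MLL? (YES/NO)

Derivation trace:
[⊗]  ⊢ p0, p1, (p0⊥ ⊗ ((p0⊥ ⅋ p0) ⊗ p1⊥))
  [Ax]  ⊢ p0, p0⊥
  [⊗]  ⊢ p1, ((p0⊥ ⅋ p0) ⊗ p1⊥)
    [⅋]  ⊢ (p0⊥ ⅋ p0)
      [Ax]  ⊢ p0, p0⊥
    [Ax]  ⊢ p1, p1⊥

Result: YES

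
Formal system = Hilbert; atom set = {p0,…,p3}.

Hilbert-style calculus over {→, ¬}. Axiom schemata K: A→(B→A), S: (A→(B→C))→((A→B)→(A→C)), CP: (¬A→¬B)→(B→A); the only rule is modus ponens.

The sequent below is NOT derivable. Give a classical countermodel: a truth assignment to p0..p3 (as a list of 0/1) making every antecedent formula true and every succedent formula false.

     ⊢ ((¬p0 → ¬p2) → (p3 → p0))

Enumerate valuations to refute Γ ⊢ Δ:
  v=0000: Γ:[] Δ:[((¬p0 → ¬p2) → (p3 → p0))=T] refutes=False
  v=0001: Γ:[] Δ:[((¬p0 → ¬p2) → (p3 → p0))=F] refutes=True  ← countermodel

Result: [0, 0, 0, 1]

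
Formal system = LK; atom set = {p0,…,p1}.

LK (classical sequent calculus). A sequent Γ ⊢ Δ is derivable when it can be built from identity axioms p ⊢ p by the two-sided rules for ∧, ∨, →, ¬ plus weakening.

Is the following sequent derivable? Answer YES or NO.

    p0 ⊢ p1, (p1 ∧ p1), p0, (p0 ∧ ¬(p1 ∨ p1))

Derivation trace:
[∧R] p0 ⊢ p1, (p1 ∧ p1), p0, (p0 ∧ ¬(p1 ∨ p1))
  [WR] p0 ⊢ p0, p0
    [Ax] p0 ⊢ p0
  [¬R]  ⊢ p1, (p1 ∧ p1), ¬(p1 ∨ p1)
    [∨L] (p1 ∨ p1) ⊢ p1, (p1 ∧ p1)
      [∧R] p1 ⊢ (p1 ∧ p1)
        [Ax] p1 ⊢ p1
        [Ax] p1 ⊢ p1
      [Ax] p1 ⊢ p1

Result: YES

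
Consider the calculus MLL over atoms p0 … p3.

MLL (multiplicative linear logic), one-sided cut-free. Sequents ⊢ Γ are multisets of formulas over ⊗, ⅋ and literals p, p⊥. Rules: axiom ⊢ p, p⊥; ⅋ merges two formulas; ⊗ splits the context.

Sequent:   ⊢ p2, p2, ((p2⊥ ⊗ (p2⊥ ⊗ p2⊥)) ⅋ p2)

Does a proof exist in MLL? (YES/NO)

Derivation (root first):
[⅋]  ⊢ p2, p2, ((p2⊥ ⊗ (p2⊥ ⊗ p2⊥)) ⅋ p2)
  [⊗]  ⊢ p2, p2, p2, (p2⊥ ⊗ (p2⊥ ⊗ p2⊥))
    [Ax]  ⊢ p2, p2⊥
    [⊗]  ⊢ p2, p2, (p2⊥ ⊗ p2⊥)
      [Ax]  ⊢ p2, p2⊥
      [Ax]  ⊢ p2, p2⊥

Result: YES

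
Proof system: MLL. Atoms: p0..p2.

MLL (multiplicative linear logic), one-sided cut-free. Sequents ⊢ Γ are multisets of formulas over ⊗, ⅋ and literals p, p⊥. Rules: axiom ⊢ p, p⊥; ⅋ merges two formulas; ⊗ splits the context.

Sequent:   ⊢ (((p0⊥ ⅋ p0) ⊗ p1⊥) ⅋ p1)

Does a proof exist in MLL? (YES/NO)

Derivation (root first):
[⅋]  ⊢ (((p0⊥ ⅋ p0) ⊗ p1⊥) ⅋ p1)
  [⊗]  ⊢ p1, ((p0⊥ ⅋ p0) ⊗ p1⊥)
    [⅋]  ⊢ (p0⊥ ⅋ p0)
      [Ax]  ⊢ p0, p0⊥
    [Ax]  ⊢ p1, p1⊥

Result: YES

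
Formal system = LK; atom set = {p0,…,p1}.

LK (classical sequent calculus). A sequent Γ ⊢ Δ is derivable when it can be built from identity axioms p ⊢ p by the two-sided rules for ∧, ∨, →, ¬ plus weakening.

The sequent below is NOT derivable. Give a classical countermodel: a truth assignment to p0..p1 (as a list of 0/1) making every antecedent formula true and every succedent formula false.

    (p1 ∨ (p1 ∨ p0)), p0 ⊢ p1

Search for a countermodel by truth-table:
  v=00: Γ:[(p1 ∨ (p1 ∨ p0))=F, p0=F] Δ:[p1=F] refutes=False
  v=01: Γ:[(p1 ∨ (p1 ∨ p0))=T, p0=F] Δ:[p1=T] refutes=False
  v=10: Γ:[(p1 ∨ (p1 ∨ p0))=T, p0=T] Δ:[p1=F] refutes=True  ← countermodel

Result: [1, 0]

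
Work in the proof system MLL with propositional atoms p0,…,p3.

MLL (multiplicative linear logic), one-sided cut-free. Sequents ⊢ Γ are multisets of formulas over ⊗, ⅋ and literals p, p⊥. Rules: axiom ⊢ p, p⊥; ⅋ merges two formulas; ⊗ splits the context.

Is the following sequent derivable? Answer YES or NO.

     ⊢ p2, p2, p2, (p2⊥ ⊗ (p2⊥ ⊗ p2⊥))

Derivation (root first):
[⊗]  ⊢ p2, p2, p2, (p2⊥ ⊗ (p2⊥ ⊗ p2⊥))
  [Ax]  ⊢ p2, p2⊥
  [⊗]  ⊢ p2, p2, (p2⊥ ⊗ p2⊥)
    [Ax]  ⊢ p2, p2⊥
    [Ax]  ⊢ p2, p2⊥

Result: YES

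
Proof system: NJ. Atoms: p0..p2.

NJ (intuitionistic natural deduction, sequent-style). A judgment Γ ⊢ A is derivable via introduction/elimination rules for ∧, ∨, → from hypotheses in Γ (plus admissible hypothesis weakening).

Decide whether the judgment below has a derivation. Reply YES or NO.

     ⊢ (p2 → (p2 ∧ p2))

Derivation (root first):
[→I]  ⊢ (p2 → (p2 ∧ p2))
  [∧I] p2 ⊢ (p2 ∧ p2)
    [Ax] p2 ⊢ p2
    [Ax] p2 ⊢ p2

Result: YES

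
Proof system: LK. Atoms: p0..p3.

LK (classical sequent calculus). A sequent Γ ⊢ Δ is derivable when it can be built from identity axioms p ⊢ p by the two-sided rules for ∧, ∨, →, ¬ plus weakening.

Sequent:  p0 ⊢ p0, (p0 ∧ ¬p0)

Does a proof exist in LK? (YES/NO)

Proof tree:
[∧R] p0 ⊢ p0, (p0 ∧ ¬p0)
  [Ax] p0 ⊢ p0
  [¬R]  ⊢ p0, ¬p0
    [Ax] p0 ⊢ p0

Result: YES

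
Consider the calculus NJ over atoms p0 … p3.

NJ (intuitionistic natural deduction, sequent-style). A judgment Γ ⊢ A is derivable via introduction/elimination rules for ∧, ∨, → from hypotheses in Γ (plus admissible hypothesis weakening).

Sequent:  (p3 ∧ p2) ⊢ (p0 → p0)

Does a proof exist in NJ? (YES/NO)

Proof tree:
[→I] (p3 ∧ p2) ⊢ (p0 → p0)
  [Wk] p0, (p3 ∧ p2) ⊢ p0
    [Ax] p0 ⊢ p0

Result: YES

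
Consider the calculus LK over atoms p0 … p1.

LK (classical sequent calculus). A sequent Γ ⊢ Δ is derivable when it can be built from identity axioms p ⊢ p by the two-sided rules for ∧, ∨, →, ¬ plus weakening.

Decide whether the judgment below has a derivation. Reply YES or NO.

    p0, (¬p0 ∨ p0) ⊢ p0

Proof tree:
[∨L] p0, (¬p0 ∨ p0) ⊢ p0
  [¬L] p0, ¬p0 ⊢ 
    [Ax] p0 ⊢ p0
  [Ax] p0 ⊢ p0

Result: YES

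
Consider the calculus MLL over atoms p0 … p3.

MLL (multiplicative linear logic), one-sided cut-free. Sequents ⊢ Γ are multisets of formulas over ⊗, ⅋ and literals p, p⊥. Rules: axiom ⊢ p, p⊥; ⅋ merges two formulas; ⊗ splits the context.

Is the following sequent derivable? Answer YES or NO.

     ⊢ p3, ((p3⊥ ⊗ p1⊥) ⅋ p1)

Derivation (root first):
[⅋]  ⊢ p3, ((p3⊥ ⊗ p1⊥) ⅋ p1)
  [⊗]  ⊢ p3, p1, (p3⊥ ⊗ p1⊥)
    [Ax]  ⊢ p3, p3⊥
    [Ax]  ⊢ p1, p1⊥

Result: YES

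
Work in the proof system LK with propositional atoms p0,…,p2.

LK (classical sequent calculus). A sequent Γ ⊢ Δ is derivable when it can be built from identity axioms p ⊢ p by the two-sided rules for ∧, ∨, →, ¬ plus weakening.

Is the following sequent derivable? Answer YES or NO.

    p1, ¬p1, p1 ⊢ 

Derivation (root first):
[WL] p1, ¬p1, p1 ⊢ 
  [¬L] p1, ¬p1 ⊢ 
    [Ax] p1 ⊢ p1

Result: YES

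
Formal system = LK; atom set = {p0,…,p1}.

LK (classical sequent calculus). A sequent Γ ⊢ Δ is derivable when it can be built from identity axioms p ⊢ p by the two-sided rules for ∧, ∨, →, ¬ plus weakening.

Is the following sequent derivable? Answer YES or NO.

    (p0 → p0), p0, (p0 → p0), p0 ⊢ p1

Truth-table refutation:
  v=00: Γ:[(p0 → p0)=T, p0=F, (p0 → p0)=T, p0=F] Δ:[p1=F] refutes=False
  v=01: Γ:[(p0 → p0)=T, p0=F, (p0 → p0)=T, p0=F] Δ:[p1=T] refutes=False
  v=10: Γ:[(p0 → p0)=T, p0=T, (p0 → p0)=T, p0=T] Δ:[p1=F] refutes=True  ← countermodel

Result: NO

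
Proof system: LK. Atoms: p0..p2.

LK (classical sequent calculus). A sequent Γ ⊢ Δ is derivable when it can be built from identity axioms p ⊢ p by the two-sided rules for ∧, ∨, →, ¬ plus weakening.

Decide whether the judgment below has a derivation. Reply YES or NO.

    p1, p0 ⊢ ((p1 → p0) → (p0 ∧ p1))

Proof tree:
[→R] p1, p0 ⊢ ((p1 → p0) → (p0 ∧ p1))
  [→L] p1, p0, (p1 → p0) ⊢ (p0 ∧ p1)
    [Ax] p1 ⊢ p1
    [WL] p1, p0, p0 ⊢ (p0 ∧ p1)
      [∧R] p1, p0 ⊢ (p0 ∧ p1)
        [Ax] p0 ⊢ p0
        [Ax] p1 ⊢ p1

Result: YES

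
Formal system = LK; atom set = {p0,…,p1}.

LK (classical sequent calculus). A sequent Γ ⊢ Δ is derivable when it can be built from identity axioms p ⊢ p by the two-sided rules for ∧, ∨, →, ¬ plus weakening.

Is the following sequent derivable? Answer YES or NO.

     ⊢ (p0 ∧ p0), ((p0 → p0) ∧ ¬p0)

Derivation trace:
[∧R]  ⊢ (p0 ∧ p0), ((p0 → p0) ∧ ¬p0)
  [→R]  ⊢ (p0 → p0)
    [Ax] p0 ⊢ p0
  [¬R]  ⊢ (p0 ∧ p0), ¬p0
    [∧R] p0 ⊢ (p0 ∧ p0)
      [Ax] p0 ⊢ p0
      [Ax] p0 ⊢ p0

Result: YES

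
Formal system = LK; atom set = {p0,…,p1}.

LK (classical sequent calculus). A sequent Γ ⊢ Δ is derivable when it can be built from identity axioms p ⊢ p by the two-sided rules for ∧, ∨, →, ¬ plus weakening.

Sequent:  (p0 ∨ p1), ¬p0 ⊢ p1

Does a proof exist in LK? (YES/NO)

Derivation trace:
[¬L] (p0 ∨ p1), ¬p0 ⊢ p1
  [∨L] (p0 ∨ p1) ⊢ p1, p0
    [Ax] p0 ⊢ p0
    [Ax] p1 ⊢ p1

Result: YES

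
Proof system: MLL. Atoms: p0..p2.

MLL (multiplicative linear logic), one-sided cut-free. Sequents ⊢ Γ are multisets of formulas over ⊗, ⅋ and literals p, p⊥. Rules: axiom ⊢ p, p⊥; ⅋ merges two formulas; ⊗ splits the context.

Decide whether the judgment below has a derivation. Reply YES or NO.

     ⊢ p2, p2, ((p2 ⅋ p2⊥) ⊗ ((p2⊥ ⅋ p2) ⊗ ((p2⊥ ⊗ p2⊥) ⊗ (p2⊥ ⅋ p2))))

Proof tree:
[⊗]  ⊢ p2, p2, ((p2 ⅋ p2⊥) ⊗ ((p2⊥ ⅋ p2) ⊗ ((p2⊥ ⊗ p2⊥) ⊗ (p2⊥ ⅋ p2))))
  [⅋]  ⊢ (p2 ⅋ p2⊥)
    [Ax]  ⊢ p2, p2⊥
  [⊗]  ⊢ p2, p2, ((p2⊥ ⅋ p2) ⊗ ((p2⊥ ⊗ p2⊥) ⊗ (p2⊥ ⅋ p2)))
    [⅋]  ⊢ (p2⊥ ⅋ p2)
      [Ax]  ⊢ p2, p2⊥
    [⊗]  ⊢ p2, p2, ((p2⊥ ⊗ p2⊥) ⊗ (p2⊥ ⅋ p2))
      [⊗]  ⊢ p2, p2, (p2⊥ ⊗ p2⊥)
        [Ax]  ⊢ p2, p2⊥
        [Ax]  ⊢ p2, p2⊥
      [⅋]  ⊢ (p2⊥ ⅋ p2)
        [Ax]  ⊢ p2, p2⊥

Result: YES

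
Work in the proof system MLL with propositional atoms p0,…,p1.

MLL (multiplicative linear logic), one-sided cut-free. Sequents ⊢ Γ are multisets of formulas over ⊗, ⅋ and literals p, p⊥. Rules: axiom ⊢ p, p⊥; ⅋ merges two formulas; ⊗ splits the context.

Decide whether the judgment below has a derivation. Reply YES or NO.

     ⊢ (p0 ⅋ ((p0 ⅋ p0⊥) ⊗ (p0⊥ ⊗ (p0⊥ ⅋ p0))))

Derivation (root first):
[⅋]  ⊢ (p0 ⅋ ((p0 ⅋ p0⊥) ⊗ (p0⊥ ⊗ (p0⊥ ⅋ p0))))
  [⊗]  ⊢ p0, ((p0 ⅋ p0⊥) ⊗ (p0⊥ ⊗ (p0⊥ ⅋ p0)))
    [⅋]  ⊢ (p0 ⅋ p0⊥)
      [Ax]  ⊢ p0, p0⊥
    [⊗]  ⊢ p0, (p0⊥ ⊗ (p0⊥ ⅋ p0))
      [Ax]  ⊢ p0, p0⊥
      [⅋]  ⊢ (p0⊥ ⅋ p0)
        [Ax]  ⊢ p0, p0⊥

Result: YES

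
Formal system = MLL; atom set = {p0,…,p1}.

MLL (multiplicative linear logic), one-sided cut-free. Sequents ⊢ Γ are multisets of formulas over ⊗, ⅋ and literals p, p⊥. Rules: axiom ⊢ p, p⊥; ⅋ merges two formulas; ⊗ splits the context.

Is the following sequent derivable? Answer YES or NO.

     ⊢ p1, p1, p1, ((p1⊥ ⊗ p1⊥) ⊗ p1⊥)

Proof tree:
[⊗]  ⊢ p1, p1, p1, ((p1⊥ ⊗ p1⊥) ⊗ p1⊥)
  [⊗]  ⊢ p1, p1, (p1⊥ ⊗ p1⊥)
    [Ax]  ⊢ p1, p1⊥
    [Ax]  ⊢ p1, p1⊥
  [Ax]  ⊢ p1, p1⊥

Result: YES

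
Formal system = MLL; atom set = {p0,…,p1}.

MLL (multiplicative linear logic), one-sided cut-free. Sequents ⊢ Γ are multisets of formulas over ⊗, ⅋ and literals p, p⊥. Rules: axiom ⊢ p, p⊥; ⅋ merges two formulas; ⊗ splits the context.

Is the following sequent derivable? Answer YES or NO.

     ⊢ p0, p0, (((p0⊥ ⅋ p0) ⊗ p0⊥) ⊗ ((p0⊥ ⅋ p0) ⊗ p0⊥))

Derivation trace:
[⊗]  ⊢ p0, p0, (((p0⊥ ⅋ p0) ⊗ p0⊥) ⊗ ((p0⊥ ⅋ p0) ⊗ p0⊥))
  [⊗]  ⊢ p0, ((p0⊥ ⅋ p0) ⊗ p0⊥)
    [⅋]  ⊢ (p0⊥ ⅋ p0)
      [Ax]  ⊢ p0, p0⊥
    [Ax]  ⊢ p0, p0⊥
  [⊗]  ⊢ p0, ((p0⊥ ⅋ p0) ⊗ p0⊥)
    [⅋]  ⊢ (p0⊥ ⅋ p0)
      [Ax]  ⊢ p0, p0⊥
    [Ax]  ⊢ p0, p0⊥

Result: YES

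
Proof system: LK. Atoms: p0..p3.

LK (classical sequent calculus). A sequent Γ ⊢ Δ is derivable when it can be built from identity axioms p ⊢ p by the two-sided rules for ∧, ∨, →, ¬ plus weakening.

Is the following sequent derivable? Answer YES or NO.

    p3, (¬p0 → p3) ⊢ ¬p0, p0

Derivation (root first):
[→L] p3, (¬p0 → p3) ⊢ ¬p0, p0
  [WL] p3 ⊢ p0, ¬p0
    [¬R]  ⊢ p0, ¬p0
      [Ax] p0 ⊢ p0
  [WL] p3 ⊢ p0, ¬p0
    [¬R]  ⊢ p0, ¬p0
      [Ax] p0 ⊢ p0

Result: YES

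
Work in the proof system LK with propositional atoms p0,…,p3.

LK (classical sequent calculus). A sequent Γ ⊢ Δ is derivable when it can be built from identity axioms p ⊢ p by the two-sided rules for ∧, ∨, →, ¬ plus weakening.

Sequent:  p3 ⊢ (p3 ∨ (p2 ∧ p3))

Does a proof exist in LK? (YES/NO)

Derivation (root first):
[∨R] p3 ⊢ (p3 ∨ (p2 ∧ p3))
  [∧R] p3 ⊢ p3, (p2 ∧ p3)
    [WR] p3 ⊢ p3, p2
      [Ax] p3 ⊢ p3
    [Ax] p3 ⊢ p3

Result: YES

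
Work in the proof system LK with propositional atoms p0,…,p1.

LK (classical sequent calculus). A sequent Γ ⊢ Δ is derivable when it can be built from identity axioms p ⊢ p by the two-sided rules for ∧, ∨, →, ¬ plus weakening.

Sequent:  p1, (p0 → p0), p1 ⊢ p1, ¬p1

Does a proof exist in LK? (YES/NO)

Proof tree:
[WL] p1, (p0 → p0), p1 ⊢ p1, ¬p1
  [→L] p1, (p0 → p0) ⊢ p1, ¬p1
    [WR] p1 ⊢ p1, p0
      [Ax] p1 ⊢ p1
    [¬R] p0 ⊢ p1, ¬p1
      [WL] p1, p0 ⊢ p1
        [Ax] p1 ⊢ p1

Result: YES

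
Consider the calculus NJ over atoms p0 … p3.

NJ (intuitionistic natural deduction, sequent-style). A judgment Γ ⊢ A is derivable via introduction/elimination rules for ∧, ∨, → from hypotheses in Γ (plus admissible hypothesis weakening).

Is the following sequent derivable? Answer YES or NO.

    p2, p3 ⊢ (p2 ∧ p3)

Derivation trace:
[∧I] p2, p3 ⊢ (p2 ∧ p3)
  [Wk] p2, p3 ⊢ p2
    [Ax] p2 ⊢ p2
  [Ax] p3 ⊢ p3

Result: YES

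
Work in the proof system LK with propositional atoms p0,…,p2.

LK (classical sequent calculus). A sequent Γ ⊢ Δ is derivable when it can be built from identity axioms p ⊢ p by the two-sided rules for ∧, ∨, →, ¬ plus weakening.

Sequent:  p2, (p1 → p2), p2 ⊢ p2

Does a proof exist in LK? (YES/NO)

Derivation (root first):
[WL] p2, (p1 → p2), p2 ⊢ p2
  [→L] p2, (p1 → p2) ⊢ p2
    [WR] p2 ⊢ p2, p1
      [Ax] p2 ⊢ p2
    [Ax] p2 ⊢ p2

Result: YES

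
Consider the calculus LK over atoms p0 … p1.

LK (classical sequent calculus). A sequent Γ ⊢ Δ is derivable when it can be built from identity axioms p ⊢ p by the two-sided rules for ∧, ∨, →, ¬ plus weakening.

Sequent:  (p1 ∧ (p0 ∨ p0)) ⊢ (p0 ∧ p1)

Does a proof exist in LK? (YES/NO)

Derivation (root first):
[∧L] (p1 ∧ (p0 ∨ p0)) ⊢ (p0 ∧ p1)
  [∧R] p1, (p0 ∨ p0) ⊢ (p0 ∧ p1)
    [∨L] (p0 ∨ p0) ⊢ p0
      [Ax] p0 ⊢ p0
      [Ax] p0 ⊢ p0
    [Ax] p1 ⊢ p1

Result: YES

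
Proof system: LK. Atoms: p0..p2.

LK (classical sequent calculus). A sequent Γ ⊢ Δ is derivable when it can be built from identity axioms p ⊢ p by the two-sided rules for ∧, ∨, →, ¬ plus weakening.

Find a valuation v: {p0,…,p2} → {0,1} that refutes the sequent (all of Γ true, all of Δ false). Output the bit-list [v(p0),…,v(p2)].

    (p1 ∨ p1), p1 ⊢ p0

Enumerate valuations to refute Γ ⊢ Δ:
  v=000: Γ:[(p1 ∨ p1)=F, p1=F] Δ:[p0=F] refutes=False
  v=001: Γ:[(p1 ∨ p1)=F, p1=F] Δ:[p0=F] refutes=False
  v=010: Γ:[(p1 ∨ p1)=T, p1=T] Δ:[p0=F] refutes=True  ← countermodel

Result: [0, 1, 0]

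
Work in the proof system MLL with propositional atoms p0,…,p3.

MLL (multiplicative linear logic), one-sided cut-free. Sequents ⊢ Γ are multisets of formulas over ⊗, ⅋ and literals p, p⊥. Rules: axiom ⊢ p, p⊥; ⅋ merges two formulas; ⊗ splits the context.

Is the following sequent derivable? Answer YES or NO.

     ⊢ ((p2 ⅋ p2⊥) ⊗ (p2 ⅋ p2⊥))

Derivation (root first):
[⊗]  ⊢ ((p2 ⅋ p2⊥) ⊗ (p2 ⅋ p2⊥))
  [⅋]  ⊢ (p2 ⅋ p2⊥)
    [Ax]  ⊢ p2, p2⊥
  [⅋]  ⊢ (p2 ⅋ p2⊥)
    [Ax]  ⊢ p2, p2⊥

Result: YES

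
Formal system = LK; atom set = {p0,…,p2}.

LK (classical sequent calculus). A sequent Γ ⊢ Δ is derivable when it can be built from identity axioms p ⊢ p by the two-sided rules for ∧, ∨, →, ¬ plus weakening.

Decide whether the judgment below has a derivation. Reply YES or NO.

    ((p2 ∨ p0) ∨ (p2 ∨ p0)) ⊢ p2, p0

Derivation (root first):
[∨L] ((p2 ∨ p0) ∨ (p2 ∨ p0)) ⊢ p2, p0
  [∨L] (p2 ∨ p0) ⊢ p2, p0
    [Ax] p2 ⊢ p2
    [Ax] p0 ⊢ p0
  [∨L] (p2 ∨ p0) ⊢ p2, p0
    [Ax] p2 ⊢ p2
    [Ax] p0 ⊢ p0

Result: YES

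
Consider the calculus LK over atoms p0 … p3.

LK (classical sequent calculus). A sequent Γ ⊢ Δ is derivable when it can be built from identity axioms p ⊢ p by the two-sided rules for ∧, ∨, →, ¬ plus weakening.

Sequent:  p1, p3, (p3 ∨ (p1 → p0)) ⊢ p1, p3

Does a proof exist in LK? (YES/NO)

Derivation (root first):
[∨L] p1, p3, (p3 ∨ (p1 → p0)) ⊢ p1, p3
  [Ax] p3 ⊢ p3
  [→L] p1, p3, (p1 → p0) ⊢ p1, p3
    [Ax] p1 ⊢ p1
    [WR] p3, p0 ⊢ p3, p1
      [WL] p3, p0 ⊢ p3
        [Ax] p3 ⊢ p3

Result: YES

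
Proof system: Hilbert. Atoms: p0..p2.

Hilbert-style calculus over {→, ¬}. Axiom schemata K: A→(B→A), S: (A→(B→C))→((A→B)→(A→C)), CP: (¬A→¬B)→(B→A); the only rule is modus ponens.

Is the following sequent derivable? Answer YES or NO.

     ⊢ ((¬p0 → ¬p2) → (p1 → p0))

Search for a countermodel by truth-table:
  v=000: Γ:[] Δ:[((¬p0 → ¬p2) → (p1 → p0))=T] refutes=False
  v=001: Γ:[] Δ:[((¬p0 → ¬p2) → (p1 → p0))=T] refutes=False
  v=010: Γ:[] Δ:[((¬p0 → ¬p2) → (p1 → p0))=F] refutes=True  ← countermodel

Result: NO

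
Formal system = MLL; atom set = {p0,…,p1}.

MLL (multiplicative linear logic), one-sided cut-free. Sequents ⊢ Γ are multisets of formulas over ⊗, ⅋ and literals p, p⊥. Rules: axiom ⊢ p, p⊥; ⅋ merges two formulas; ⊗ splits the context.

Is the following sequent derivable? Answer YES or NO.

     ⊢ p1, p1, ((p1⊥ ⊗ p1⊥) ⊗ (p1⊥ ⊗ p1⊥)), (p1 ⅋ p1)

Derivation trace:
[⅋]  ⊢ p1, p1, ((p1⊥ ⊗ p1⊥) ⊗ (p1⊥ ⊗ p1⊥)), (p1 ⅋ p1)
  [⊗]  ⊢ p1, p1, p1, p1, ((p1⊥ ⊗ p1⊥) ⊗ (p1⊥ ⊗ p1⊥))
    [⊗]  ⊢ p1, p1, (p1⊥ ⊗ p1⊥)
      [Ax]  ⊢ p1, p1⊥
      [Ax]  ⊢ p1, p1⊥
    [⊗]  ⊢ p1, p1, (p1⊥ ⊗ p1⊥)
      [Ax]  ⊢ p1, p1⊥
      [Ax]  ⊢ p1, p1⊥

Result: YES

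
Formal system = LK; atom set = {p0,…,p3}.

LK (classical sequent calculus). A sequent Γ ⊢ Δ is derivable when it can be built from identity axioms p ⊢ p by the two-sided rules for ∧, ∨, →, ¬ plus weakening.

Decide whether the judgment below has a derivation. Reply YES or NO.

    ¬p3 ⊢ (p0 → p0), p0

Proof tree:
[¬L] ¬p3 ⊢ (p0 → p0), p0
  [WR]  ⊢ p3, (p0 → p0), p0
    [→R]  ⊢ p3, (p0 → p0)
      [WR] p0 ⊢ p0, p3
        [Ax] p0 ⊢ p0

Result: YES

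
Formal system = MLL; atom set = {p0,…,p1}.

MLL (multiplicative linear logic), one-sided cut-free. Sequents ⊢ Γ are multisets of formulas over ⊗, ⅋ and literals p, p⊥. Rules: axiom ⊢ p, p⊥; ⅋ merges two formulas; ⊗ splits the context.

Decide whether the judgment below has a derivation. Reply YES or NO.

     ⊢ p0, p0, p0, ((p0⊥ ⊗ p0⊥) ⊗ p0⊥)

Proof tree:
[⊗]  ⊢ p0, p0, p0, ((p0⊥ ⊗ p0⊥) ⊗ p0⊥)
  [⊗]  ⊢ p0, p0, (p0⊥ ⊗ p0⊥)
    [Ax]  ⊢ p0, p0⊥
    [Ax]  ⊢ p0, p0⊥
  [Ax]  ⊢ p0, p0⊥

Result: YES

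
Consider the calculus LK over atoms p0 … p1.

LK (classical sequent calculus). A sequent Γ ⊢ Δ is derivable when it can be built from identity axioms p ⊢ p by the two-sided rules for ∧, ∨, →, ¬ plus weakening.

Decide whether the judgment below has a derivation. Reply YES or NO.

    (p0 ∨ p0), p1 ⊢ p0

Proof tree:
[WL] (p0 ∨ p0), p1 ⊢ p0
  [∨L] (p0 ∨ p0) ⊢ p0
    [Ax] p0 ⊢ p0
    [Ax] p0 ⊢ p0

Result: YES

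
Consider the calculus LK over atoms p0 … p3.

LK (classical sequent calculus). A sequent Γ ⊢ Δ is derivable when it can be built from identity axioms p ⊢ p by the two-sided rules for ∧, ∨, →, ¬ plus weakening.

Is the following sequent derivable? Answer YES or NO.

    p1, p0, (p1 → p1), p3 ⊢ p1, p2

Derivation trace:
[WL] p1, p0, (p1 → p1), p3 ⊢ p1, p2
  [→L] p1, p0, (p1 → p1) ⊢ p1, p2
    [WL] p1, p0 ⊢ p1
      [Ax] p1 ⊢ p1
    [WR] p1 ⊢ p1, p2
      [Ax] p1 ⊢ p1

Result: YES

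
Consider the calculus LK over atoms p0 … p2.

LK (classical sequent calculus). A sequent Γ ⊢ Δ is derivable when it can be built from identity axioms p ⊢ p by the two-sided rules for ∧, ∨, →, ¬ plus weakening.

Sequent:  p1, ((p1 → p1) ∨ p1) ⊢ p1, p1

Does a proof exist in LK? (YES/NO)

Derivation trace:
[WR] p1, ((p1 → p1) ∨ p1) ⊢ p1, p1
  [∨L] p1, ((p1 → p1) ∨ p1) ⊢ p1
    [→L] p1, (p1 → p1) ⊢ p1
      [Ax] p1 ⊢ p1
      [Ax] p1 ⊢ p1
    [Ax] p1 ⊢ p1

Result: YES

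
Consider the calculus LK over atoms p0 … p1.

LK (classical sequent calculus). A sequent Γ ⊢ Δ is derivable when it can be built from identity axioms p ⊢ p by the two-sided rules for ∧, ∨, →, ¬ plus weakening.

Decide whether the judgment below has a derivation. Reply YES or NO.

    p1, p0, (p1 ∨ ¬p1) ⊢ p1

Proof tree:
[∨L] p1, p0, (p1 ∨ ¬p1) ⊢ p1
  [Ax] p1 ⊢ p1
  [¬L] p1, p0, ¬p1 ⊢ 
    [WL] p1, p0 ⊢ p1
      [Ax] p1 ⊢ p1

Result: YES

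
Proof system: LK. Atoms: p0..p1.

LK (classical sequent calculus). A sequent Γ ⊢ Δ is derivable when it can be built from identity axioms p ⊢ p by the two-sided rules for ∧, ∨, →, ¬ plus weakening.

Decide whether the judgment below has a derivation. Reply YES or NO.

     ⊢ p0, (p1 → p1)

Derivation (root first):
[→R]  ⊢ p0, (p1 → p1)
  [WR] p1 ⊢ p1, p0
    [Ax] p1 ⊢ p1

Result: YES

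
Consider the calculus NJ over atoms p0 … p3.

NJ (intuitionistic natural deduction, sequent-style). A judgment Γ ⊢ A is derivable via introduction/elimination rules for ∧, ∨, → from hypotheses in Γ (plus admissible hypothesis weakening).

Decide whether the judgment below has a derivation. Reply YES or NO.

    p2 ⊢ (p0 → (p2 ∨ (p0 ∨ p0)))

Derivation trace:
[Wk] p2 ⊢ (p0 → (p2 ∨ (p0 ∨ p0)))
  [→I]  ⊢ (p0 → (p2 ∨ (p0 ∨ p0)))
    [∨I₂] p0 ⊢ (p2 ∨ (p0 ∨ p0))
      [∨I₁] p0 ⊢ (p0 ∨ p0)
        [Ax] p0 ⊢ p0

Result: YES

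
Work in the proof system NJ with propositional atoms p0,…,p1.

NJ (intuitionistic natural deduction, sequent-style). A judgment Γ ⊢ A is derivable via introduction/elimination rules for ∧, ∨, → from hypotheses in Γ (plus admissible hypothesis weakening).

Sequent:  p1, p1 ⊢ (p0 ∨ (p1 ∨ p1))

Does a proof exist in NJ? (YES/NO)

Derivation (root first):
[Wk] p1, p1 ⊢ (p0 ∨ (p1 ∨ p1))
  [∨I₂] p1 ⊢ (p0 ∨ (p1 ∨ p1))
    [∨I₁] p1 ⊢ (p1 ∨ p1)
      [Ax] p1 ⊢ p1

Result: YES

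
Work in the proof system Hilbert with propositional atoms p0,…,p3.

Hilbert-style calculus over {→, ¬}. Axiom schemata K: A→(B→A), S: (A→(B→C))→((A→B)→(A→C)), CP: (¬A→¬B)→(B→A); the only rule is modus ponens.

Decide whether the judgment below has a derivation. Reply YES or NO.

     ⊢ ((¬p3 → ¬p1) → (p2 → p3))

Enumerate valuations to refute Γ ⊢ Δ:
  v=0000: Γ:[] Δ:[((¬p3 → ¬p1) → (p2 → p3))=T] refutes=False
  v=0001: Γ:[] Δ:[((¬p3 → ¬p1) → (p2 → p3))=T] refutes=False
  v=0010: Γ:[] Δ:[((¬p3 → ¬p1) → (p2 → p3))=F] refutes=True  ← countermodel

Result: NO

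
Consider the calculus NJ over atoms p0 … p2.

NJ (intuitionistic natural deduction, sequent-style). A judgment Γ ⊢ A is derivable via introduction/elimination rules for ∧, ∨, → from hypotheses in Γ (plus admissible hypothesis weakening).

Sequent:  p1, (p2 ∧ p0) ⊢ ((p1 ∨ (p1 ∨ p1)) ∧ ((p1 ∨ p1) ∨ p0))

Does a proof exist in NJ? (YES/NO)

Derivation (root first):
[Wk] p1, (p2 ∧ p0) ⊢ ((p1 ∨ (p1 ∨ p1)) ∧ ((p1 ∨ p1) ∨ p0))
  [∧I] p1 ⊢ ((p1 ∨ (p1 ∨ p1)) ∧ ((p1 ∨ p1) ∨ p0))
    [∨I₂] p1 ⊢ (p1 ∨ (p1 ∨ p1))
      [∨I₂] p1 ⊢ (p1 ∨ p1)
        [Ax] p1 ⊢ p1
    [∨I₁] p1 ⊢ ((p1 ∨ p1) ∨ p0)
      [∨I₂] p1 ⊢ (p1 ∨ p1)
        [Ax] p1 ⊢ p1

Result: YES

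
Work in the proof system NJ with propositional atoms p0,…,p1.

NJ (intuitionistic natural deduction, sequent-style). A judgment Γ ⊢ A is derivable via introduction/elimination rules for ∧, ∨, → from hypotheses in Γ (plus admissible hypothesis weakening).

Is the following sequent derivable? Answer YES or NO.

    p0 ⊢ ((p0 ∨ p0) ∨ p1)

Proof tree:
[∨I₁] p0 ⊢ ((p0 ∨ p0) ∨ p1)
  [∨I₁] p0 ⊢ (p0 ∨ p0)
    [Ax] p0 ⊢ p0

Result: YES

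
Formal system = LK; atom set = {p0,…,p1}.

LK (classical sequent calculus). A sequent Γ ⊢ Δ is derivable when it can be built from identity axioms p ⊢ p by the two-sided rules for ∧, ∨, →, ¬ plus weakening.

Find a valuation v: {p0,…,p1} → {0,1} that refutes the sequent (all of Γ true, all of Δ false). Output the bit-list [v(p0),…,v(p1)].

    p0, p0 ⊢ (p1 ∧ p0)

Enumerate valuations to refute Γ ⊢ Δ:
  v=00: Γ:[p0=F, p0=F] Δ:[(p1 ∧ p0)=F] refutes=False
  v=01: Γ:[p0=F, p0=F] Δ:[(p1 ∧ p0)=F] refutes=False
  v=10: Γ:[p0=T, p0=T] Δ:[(p1 ∧ p0)=F] refutes=True  ← countermodel

Result: [1, 0]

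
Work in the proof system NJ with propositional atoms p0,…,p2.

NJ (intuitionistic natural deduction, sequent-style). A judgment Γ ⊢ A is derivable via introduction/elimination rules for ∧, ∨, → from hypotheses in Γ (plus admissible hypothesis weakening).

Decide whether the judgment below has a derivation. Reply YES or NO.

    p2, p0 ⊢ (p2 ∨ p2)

Derivation trace:
[Wk] p2, p0 ⊢ (p2 ∨ p2)
  [∨I₁] p2 ⊢ (p2 ∨ p2)
    [Ax] p2 ⊢ p2

Result: YES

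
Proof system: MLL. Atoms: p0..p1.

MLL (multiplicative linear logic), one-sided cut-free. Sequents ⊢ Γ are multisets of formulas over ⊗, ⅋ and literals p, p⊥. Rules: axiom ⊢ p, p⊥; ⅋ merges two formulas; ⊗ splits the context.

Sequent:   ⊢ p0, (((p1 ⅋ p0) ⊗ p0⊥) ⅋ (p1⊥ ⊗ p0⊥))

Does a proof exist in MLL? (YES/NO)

Proof tree:
[⅋]  ⊢ p0, (((p1 ⅋ p0) ⊗ p0⊥) ⅋ (p1⊥ ⊗ p0⊥))
  [⊗]  ⊢ (p1⊥ ⊗ p0⊥), p0, ((p1 ⅋ p0) ⊗ p0⊥)
    [⅋]  ⊢ (p1⊥ ⊗ p0⊥), (p1 ⅋ p0)
      [⊗]  ⊢ p1, p0, (p1⊥ ⊗ p0⊥)
        [Ax]  ⊢ p1, p1⊥
        [Ax]  ⊢ p0, p0⊥
    [Ax]  ⊢ p0, p0⊥

Result: YES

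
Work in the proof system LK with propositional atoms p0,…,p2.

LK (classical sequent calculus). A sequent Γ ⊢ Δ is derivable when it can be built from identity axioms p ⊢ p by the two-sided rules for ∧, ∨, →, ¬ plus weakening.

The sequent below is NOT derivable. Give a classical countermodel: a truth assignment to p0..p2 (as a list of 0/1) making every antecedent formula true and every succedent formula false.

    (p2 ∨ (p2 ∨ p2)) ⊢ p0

Enumerate valuations to refute Γ ⊢ Δ:
  v=000: Γ:[(p2 ∨ (p2 ∨ p2))=F] Δ:[p0=F] refutes=False
  v=001: Γ:[(p2 ∨ (p2 ∨ p2))=T] Δ:[p0=F] refutes=True  ← countermodel

Result: [0, 0, 1]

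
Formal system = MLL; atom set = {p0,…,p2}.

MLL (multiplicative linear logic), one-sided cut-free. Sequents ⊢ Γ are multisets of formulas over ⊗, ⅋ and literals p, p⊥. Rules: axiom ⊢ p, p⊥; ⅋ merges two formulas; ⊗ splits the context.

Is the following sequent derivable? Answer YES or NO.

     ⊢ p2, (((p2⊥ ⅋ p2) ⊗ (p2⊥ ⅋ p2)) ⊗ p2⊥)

Proof tree:
[⊗]  ⊢ p2, (((p2⊥ ⅋ p2) ⊗ (p2⊥ ⅋ p2)) ⊗ p2⊥)
  [⊗]  ⊢ ((p2⊥ ⅋ p2) ⊗ (p2⊥ ⅋ p2))
    [⅋]  ⊢ (p2⊥ ⅋ p2)
      [Ax]  ⊢ p2, p2⊥
    [⅋]  ⊢ (p2⊥ ⅋ p2)
      [Ax]  ⊢ p2, p2⊥
  [Ax]  ⊢ p2, p2⊥

Result: YES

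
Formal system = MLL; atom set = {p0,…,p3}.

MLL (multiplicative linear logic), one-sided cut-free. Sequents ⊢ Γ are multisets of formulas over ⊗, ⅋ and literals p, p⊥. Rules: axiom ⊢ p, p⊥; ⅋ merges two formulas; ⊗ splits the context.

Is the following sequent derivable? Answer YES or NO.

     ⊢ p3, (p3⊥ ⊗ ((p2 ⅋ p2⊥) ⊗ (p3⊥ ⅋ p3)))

Derivation (root first):
[⊗]  ⊢ p3, (p3⊥ ⊗ ((p2 ⅋ p2⊥) ⊗ (p3⊥ ⅋ p3)))
  [Ax]  ⊢ p3, p3⊥
  [⊗]  ⊢ ((p2 ⅋ p2⊥) ⊗ (p3⊥ ⅋ p3))
    [⅋]  ⊢ (p2 ⅋ p2⊥)
      [Ax]  ⊢ p2, p2⊥
    [⅋]  ⊢ (p3⊥ ⅋ p3)
      [Ax]  ⊢ p3, p3⊥

Result: YES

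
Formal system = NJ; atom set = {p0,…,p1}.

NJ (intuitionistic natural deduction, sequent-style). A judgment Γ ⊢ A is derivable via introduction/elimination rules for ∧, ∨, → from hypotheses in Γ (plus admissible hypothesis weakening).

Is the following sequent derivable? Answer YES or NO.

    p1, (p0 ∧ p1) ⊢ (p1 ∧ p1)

Proof tree:
[Wk] p1, (p0 ∧ p1) ⊢ (p1 ∧ p1)
  [∧I] p1 ⊢ (p1 ∧ p1)
    [Ax] p1 ⊢ p1
    [Ax] p1 ⊢ p1

Result: YES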